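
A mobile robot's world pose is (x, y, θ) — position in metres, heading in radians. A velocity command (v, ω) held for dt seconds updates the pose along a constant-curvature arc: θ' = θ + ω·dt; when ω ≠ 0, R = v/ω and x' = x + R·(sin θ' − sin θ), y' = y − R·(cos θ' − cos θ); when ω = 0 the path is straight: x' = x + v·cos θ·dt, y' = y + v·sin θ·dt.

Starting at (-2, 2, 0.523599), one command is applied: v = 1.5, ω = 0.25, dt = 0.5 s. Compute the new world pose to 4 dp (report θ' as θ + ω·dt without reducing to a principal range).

(-1.3756, 2.4146, 0.6486)

θ' = 0.5236 + 0.25·0.5 = 0.6486
R = v/ω = 1.5/0.25 = 6.0000
x' = -2 + 6.0000·(sin 0.6486 − sin 0.5236) = -1.3756
y' = 2 − 6.0000·(cos 0.6486 − cos 0.5236) = 2.4146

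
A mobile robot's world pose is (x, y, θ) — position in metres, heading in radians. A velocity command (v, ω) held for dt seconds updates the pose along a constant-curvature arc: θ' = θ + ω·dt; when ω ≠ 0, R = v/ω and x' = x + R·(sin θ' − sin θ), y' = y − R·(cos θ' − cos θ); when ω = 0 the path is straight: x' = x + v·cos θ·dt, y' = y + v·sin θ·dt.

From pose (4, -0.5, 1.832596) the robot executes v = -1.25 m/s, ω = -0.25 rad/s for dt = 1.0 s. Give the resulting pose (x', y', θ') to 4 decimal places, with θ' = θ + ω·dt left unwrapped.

θ' = 1.8326 + -0.25·1.0 = 1.5826
R = v/ω = -1.25/-0.25 = 5.0000
x' = 4 + 5.0000·(sin 1.5826 − sin 1.8326) = 4.1700
y' = -0.5 − 5.0000·(cos 1.5826 − cos 1.8326) = -1.7351

(4.1700, -1.7351, 1.5826)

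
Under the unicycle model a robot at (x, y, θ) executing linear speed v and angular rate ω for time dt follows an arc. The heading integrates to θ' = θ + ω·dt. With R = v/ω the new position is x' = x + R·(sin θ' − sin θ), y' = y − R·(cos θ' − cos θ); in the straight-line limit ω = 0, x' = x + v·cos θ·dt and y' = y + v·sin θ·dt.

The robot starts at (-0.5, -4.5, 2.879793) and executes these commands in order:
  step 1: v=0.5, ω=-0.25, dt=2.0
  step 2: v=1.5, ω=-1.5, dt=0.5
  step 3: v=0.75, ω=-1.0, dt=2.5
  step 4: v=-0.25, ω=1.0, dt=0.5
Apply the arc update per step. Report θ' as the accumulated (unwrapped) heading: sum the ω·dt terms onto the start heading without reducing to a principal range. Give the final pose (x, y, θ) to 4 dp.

step 1: θ'=2.3798 (R=-2.0000) → pose (-1.3628, -4.0153, 2.3798)
step 2: θ'=1.6298 (R=-1.0000) → pose (-1.6708, -3.3507, 1.6298)
step 3: θ'=-0.8702 (R=-0.7500) → pose (-0.3488, -2.8230, -0.8702)
step 4: θ'=-0.3702 (R=-0.2500) → pose (-0.4495, -2.7511, -0.3702)

(-0.4495, -2.7511, -0.3702)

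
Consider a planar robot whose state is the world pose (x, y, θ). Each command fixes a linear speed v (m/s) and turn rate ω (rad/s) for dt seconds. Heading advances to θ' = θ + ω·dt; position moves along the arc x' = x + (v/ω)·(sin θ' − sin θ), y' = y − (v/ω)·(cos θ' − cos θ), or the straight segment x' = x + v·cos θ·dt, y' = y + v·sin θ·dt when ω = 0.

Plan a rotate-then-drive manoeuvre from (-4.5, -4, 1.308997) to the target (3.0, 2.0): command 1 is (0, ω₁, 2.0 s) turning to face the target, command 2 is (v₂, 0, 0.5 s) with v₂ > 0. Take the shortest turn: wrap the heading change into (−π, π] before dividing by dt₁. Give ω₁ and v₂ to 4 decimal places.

heading to target = atan2(2−-4, 3−-4.5) = 0.6747
Δθ = wrap(0.6747 − 1.3090) = -0.6343; ω₁ = Δθ/dt₁ = -0.3171
distance = √((3−-4.5)² + (2−-4)²) = 9.6047; v₂ = distance/dt₂ = 19.2094

ω₁ = -0.3171, v₂ = 19.2094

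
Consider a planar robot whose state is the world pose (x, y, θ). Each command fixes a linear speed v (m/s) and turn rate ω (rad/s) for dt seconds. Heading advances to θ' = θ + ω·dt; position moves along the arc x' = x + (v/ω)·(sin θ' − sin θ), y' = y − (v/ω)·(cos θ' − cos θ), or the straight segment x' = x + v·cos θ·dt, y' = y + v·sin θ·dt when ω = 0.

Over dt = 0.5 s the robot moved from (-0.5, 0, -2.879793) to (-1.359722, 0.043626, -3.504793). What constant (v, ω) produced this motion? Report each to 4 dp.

Δθ = -3.504793 − -2.879793 = -0.625000
ω = Δθ/dt = -0.625000/0.5 = -1.2500
R = Δx/(sin θ' − sin θ) = -1.4000
v = R·ω = -1.4000·-1.2500 = 1.7500

v = 1.7500, ω = -1.2500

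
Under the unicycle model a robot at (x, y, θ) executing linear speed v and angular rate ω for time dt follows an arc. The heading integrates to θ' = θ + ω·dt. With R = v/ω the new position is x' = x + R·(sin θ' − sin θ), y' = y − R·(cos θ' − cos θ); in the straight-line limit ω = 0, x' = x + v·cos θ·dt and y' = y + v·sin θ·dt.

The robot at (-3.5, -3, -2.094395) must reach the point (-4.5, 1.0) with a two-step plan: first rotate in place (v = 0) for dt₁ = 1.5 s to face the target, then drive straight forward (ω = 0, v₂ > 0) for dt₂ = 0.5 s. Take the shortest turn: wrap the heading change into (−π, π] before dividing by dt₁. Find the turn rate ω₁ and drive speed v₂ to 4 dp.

ω₁ = -1.5820, v₂ = 8.2462

heading to target = atan2(1−-3, -4.5−-3.5) = 1.8158
Δθ = wrap(1.8158 − -2.0944) = -2.3730; ω₁ = Δθ/dt₁ = -1.5820
distance = √((-4.5−-3.5)² + (1−-3)²) = 4.1231; v₂ = distance/dt₂ = 8.2462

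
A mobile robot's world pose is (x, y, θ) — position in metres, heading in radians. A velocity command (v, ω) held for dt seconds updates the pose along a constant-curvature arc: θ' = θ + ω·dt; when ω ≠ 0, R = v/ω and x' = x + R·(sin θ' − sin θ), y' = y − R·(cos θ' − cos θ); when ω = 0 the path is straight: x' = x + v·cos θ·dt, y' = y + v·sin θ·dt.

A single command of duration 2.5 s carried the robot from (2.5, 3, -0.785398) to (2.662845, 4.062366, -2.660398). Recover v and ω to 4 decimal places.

v = -0.5000, ω = -0.7500

Δθ = -2.660398 − -0.785398 = -1.875000
ω = Δθ/dt = -1.875000/2.5 = -0.7500
R = −Δy/(cos θ' − cos θ) = 0.6667
v = R·ω = 0.6667·-0.7500 = -0.5000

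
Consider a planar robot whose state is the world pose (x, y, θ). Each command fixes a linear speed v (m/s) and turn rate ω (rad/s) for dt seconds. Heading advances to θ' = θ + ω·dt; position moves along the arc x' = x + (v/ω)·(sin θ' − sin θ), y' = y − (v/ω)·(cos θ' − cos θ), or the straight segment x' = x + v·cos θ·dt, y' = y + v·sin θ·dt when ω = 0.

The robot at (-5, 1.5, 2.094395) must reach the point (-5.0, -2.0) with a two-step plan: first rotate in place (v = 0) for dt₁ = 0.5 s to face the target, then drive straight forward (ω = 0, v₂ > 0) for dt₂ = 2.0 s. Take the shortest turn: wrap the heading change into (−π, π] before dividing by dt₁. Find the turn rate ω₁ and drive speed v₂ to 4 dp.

ω₁ = 5.2360, v₂ = 1.7500

heading to target = atan2(-2−1.5, -5−-5) = -1.5708
Δθ = wrap(-1.5708 − 2.0944) = 2.6180; ω₁ = Δθ/dt₁ = 5.2360
distance = √((-5−-5)² + (-2−1.5)²) = 3.5000; v₂ = distance/dt₂ = 1.7500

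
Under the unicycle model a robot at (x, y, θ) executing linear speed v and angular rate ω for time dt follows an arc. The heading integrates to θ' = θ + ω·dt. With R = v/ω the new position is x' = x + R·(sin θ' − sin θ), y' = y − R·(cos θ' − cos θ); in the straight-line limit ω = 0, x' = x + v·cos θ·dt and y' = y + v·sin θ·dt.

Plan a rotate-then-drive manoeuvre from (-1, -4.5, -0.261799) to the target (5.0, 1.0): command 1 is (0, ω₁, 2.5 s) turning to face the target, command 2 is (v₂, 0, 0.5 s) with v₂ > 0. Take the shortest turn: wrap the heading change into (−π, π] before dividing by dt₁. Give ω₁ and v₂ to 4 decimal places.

ω₁ = 0.4015, v₂ = 16.2788

heading to target = atan2(1−-4.5, 5−-1) = 0.7419
Δθ = wrap(0.7419 − -0.2618) = 1.0037; ω₁ = Δθ/dt₁ = 0.4015
distance = √((5−-1)² + (1−-4.5)²) = 8.1394; v₂ = distance/dt₂ = 16.2788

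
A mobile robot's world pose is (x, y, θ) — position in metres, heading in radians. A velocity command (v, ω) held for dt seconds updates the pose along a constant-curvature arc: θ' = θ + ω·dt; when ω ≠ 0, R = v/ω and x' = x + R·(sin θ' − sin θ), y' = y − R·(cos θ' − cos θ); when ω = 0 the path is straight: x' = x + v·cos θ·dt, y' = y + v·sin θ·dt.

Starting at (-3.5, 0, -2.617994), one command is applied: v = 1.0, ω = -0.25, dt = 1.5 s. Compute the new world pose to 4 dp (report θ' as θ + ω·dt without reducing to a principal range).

(-4.9078, -0.4918, -2.9930)

θ' = -2.6180 + -0.25·1.5 = -2.9930
R = v/ω = 1.0/-0.25 = -4.0000
x' = -3.5 + -4.0000·(sin -2.9930 − sin -2.6180) = -4.9078
y' = 0 − -4.0000·(cos -2.9930 − cos -2.6180) = -0.4918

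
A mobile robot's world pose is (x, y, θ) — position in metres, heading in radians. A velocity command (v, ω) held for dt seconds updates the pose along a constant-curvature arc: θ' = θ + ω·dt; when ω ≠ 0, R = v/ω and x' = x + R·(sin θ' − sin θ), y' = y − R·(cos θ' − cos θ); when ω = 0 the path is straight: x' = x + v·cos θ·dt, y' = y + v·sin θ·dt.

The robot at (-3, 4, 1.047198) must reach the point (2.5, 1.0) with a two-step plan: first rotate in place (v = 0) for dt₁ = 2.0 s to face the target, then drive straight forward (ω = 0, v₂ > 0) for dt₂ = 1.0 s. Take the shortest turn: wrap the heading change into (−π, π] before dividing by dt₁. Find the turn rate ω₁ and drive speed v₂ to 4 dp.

ω₁ = -0.7733, v₂ = 6.2650

heading to target = atan2(1−4, 2.5−-3) = -0.4993
Δθ = wrap(-0.4993 − 1.0472) = -1.5465; ω₁ = Δθ/dt₁ = -0.7733
distance = √((2.5−-3)² + (1−4)²) = 6.2650; v₂ = distance/dt₂ = 6.2650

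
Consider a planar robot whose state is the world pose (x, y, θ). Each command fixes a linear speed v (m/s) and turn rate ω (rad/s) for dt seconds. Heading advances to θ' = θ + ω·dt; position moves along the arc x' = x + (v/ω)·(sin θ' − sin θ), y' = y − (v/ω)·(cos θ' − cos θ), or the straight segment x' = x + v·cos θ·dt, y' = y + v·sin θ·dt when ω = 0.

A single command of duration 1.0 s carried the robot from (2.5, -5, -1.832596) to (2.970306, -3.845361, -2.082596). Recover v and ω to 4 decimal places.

v = -1.2500, ω = -0.2500

Δθ = -2.082596 − -1.832596 = -0.250000
ω = Δθ/dt = -0.250000/1.0 = -0.2500
R = −Δy/(cos θ' − cos θ) = 5.0000
v = R·ω = 5.0000·-0.2500 = -1.2500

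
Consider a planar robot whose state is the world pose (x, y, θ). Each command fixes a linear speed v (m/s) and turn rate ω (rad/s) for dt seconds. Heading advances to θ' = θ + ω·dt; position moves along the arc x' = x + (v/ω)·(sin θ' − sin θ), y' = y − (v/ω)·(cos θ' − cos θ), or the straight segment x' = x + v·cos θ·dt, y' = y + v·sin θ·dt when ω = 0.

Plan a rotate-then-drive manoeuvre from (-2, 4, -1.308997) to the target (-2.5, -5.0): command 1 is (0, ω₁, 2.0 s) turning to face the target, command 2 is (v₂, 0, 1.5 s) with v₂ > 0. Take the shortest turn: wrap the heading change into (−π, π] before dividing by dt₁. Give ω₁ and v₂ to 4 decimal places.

heading to target = atan2(-5−4, -2.5−-2) = -1.6263
Δθ = wrap(-1.6263 − -1.3090) = -0.3173; ω₁ = Δθ/dt₁ = -0.1586
distance = √((-2.5−-2)² + (-5−4)²) = 9.0139; v₂ = distance/dt₂ = 6.0093

ω₁ = -0.1586, v₂ = 6.0093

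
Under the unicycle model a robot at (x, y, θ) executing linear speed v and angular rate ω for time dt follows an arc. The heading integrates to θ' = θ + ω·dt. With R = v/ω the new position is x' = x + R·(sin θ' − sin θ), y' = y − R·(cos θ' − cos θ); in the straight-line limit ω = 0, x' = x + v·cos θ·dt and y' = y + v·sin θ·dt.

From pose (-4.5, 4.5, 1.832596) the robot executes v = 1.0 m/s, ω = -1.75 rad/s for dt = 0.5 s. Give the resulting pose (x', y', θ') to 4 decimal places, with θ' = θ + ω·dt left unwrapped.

θ' = 1.8326 + -1.75·0.5 = 0.9576
R = v/ω = 1.0/-1.75 = -0.5714
x' = -4.5 + -0.5714·(sin 0.9576 − sin 1.8326) = -4.4154
y' = 4.5 − -0.5714·(cos 0.9576 − cos 1.8326) = 4.9767

(-4.4154, 4.9767, 0.9576)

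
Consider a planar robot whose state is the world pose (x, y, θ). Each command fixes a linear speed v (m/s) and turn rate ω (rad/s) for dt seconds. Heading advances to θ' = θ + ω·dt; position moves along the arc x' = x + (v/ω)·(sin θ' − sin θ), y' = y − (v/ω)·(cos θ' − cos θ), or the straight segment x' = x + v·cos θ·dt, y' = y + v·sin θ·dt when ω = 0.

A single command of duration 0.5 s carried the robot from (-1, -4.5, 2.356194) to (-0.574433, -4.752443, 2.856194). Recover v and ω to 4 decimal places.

v = -1.0000, ω = 1.0000

Δθ = 2.856194 − 2.356194 = 0.500000
ω = Δθ/dt = 0.500000/0.5 = 1.0000
R = Δx/(sin θ' − sin θ) = -1.0000
v = R·ω = -1.0000·1.0000 = -1.0000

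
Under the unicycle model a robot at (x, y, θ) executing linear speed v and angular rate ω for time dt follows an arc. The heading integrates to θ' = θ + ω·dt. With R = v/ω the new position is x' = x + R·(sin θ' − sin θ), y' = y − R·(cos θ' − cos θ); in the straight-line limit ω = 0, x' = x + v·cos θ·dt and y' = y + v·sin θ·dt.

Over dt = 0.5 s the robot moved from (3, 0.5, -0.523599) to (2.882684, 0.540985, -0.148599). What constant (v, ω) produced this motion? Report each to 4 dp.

v = -0.2500, ω = 0.7500

Δθ = -0.148599 − -0.523599 = 0.375000
ω = Δθ/dt = 0.375000/0.5 = 0.7500
R = Δx/(sin θ' − sin θ) = -0.3333
v = R·ω = -0.3333·0.7500 = -0.2500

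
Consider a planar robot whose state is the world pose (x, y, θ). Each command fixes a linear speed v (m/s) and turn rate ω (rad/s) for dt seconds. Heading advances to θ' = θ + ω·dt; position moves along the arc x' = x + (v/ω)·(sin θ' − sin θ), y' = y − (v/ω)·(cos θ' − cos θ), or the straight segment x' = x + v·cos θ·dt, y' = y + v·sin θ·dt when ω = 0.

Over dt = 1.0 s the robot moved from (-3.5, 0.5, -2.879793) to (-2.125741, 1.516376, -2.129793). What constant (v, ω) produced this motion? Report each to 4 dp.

Δθ = -2.129793 − -2.879793 = 0.750000
ω = Δθ/dt = 0.750000/1.0 = 0.7500
R = Δx/(sin θ' − sin θ) = -2.3333
v = R·ω = -2.3333·0.7500 = -1.7500

v = -1.7500, ω = 0.7500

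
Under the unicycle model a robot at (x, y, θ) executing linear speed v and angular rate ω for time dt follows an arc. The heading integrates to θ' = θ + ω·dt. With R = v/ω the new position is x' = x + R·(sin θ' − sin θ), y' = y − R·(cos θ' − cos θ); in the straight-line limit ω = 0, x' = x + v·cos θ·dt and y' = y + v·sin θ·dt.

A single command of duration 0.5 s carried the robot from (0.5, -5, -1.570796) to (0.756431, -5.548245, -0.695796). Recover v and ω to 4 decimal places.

v = 1.2500, ω = 1.7500

Δθ = -0.695796 − -1.570796 = 0.875000
ω = Δθ/dt = 0.875000/0.5 = 1.7500
R = −Δy/(cos θ' − cos θ) = 0.7143
v = R·ω = 0.7143·1.7500 = 1.2500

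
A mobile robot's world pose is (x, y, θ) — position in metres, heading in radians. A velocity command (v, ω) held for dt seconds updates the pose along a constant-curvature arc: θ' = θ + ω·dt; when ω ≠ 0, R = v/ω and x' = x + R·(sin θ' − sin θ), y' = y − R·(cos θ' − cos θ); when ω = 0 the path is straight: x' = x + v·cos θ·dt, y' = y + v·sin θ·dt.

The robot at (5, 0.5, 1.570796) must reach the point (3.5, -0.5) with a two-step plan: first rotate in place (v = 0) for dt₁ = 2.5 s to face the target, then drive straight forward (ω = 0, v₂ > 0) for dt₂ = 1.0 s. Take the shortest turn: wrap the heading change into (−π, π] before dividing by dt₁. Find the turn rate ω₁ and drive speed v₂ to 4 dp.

heading to target = atan2(-0.5−0.5, 3.5−5) = -2.5536
Δθ = wrap(-2.5536 − 1.5708) = 2.1588; ω₁ = Δθ/dt₁ = 0.8635
distance = √((3.5−5)² + (-0.5−0.5)²) = 1.8028; v₂ = distance/dt₂ = 1.8028

ω₁ = 0.8635, v₂ = 1.8028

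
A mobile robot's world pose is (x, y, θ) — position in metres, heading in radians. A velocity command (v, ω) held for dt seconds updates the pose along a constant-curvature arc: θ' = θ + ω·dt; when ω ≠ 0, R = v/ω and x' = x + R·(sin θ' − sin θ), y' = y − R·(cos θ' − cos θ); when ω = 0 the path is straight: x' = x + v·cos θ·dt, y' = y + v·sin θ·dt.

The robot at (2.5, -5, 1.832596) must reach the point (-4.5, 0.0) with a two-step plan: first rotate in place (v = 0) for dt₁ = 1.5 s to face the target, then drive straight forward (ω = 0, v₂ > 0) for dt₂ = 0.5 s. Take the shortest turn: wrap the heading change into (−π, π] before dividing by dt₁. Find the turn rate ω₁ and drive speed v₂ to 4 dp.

heading to target = atan2(0−-5, -4.5−2.5) = 2.5213
Δθ = wrap(2.5213 − 1.8326) = 0.6887; ω₁ = Δθ/dt₁ = 0.4592
distance = √((-4.5−2.5)² + (0−-5)²) = 8.6023; v₂ = distance/dt₂ = 17.2047

ω₁ = 0.4592, v₂ = 17.2047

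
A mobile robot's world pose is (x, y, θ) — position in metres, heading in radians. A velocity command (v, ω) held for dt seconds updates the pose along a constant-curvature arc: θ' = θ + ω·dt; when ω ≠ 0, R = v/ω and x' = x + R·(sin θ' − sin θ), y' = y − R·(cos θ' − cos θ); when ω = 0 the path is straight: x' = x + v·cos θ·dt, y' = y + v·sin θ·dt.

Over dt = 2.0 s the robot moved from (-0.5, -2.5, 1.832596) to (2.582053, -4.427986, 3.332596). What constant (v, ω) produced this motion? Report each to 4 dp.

Δθ = 3.332596 − 1.832596 = 1.500000
ω = Δθ/dt = 1.500000/2.0 = 0.7500
R = Δx/(sin θ' − sin θ) = -2.6667
v = R·ω = -2.6667·0.7500 = -2.0000

v = -2.0000, ω = 0.7500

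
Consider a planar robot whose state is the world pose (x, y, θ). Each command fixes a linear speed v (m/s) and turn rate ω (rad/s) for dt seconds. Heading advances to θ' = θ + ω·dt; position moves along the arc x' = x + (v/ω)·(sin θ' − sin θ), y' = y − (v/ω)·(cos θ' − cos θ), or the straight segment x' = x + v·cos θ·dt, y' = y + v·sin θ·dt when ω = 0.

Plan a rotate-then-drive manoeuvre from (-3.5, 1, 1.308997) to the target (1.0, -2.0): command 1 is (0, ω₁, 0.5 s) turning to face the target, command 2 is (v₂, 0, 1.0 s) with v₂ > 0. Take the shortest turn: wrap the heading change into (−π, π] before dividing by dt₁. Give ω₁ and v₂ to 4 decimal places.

heading to target = atan2(-2−1, 1−-3.5) = -0.5880
Δθ = wrap(-0.5880 − 1.3090) = -1.8970; ω₁ = Δθ/dt₁ = -3.7940
distance = √((1−-3.5)² + (-2−1)²) = 5.4083; v₂ = distance/dt₂ = 5.4083

ω₁ = -3.7940, v₂ = 5.4083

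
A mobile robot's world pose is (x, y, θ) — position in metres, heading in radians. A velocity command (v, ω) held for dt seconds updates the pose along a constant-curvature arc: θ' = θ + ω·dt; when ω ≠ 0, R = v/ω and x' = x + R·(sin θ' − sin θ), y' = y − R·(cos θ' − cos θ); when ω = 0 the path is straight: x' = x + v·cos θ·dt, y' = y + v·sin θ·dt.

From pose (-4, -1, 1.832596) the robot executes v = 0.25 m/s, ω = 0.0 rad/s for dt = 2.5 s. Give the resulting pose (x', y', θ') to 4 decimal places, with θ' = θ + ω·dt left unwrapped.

(-4.1618, -0.3963, 1.8326)

θ' = 1.8326 + 0.0·2.5 = 1.8326
ω = 0 → straight: x' = -4 + 0.25·cos(1.8326)·2.5 = -4.1618
y' = -1 + 0.25·sin(1.8326)·2.5 = -0.3963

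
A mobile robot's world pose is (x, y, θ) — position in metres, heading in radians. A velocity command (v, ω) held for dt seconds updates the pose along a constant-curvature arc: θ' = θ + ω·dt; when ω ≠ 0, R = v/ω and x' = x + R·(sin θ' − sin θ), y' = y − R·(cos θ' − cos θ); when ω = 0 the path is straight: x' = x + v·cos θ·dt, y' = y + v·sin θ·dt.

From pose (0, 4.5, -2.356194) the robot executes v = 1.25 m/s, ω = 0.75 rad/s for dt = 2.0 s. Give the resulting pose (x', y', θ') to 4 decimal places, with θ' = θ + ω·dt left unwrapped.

(-0.0804, 2.2293, -0.8562)

θ' = -2.3562 + 0.75·2.0 = -0.8562
R = v/ω = 1.25/0.75 = 1.6667
x' = 0 + 1.6667·(sin -0.8562 − sin -2.3562) = -0.0804
y' = 4.5 − 1.6667·(cos -0.8562 − cos -2.3562) = 2.2293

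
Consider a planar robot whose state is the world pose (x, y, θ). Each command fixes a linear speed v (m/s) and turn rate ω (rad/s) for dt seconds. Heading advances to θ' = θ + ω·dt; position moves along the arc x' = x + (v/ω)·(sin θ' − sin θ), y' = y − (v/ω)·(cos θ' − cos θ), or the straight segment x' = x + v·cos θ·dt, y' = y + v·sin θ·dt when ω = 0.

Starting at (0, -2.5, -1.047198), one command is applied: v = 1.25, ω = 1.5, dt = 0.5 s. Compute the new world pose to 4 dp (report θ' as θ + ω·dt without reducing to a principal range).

θ' = -1.0472 + 1.5·0.5 = -0.2972
R = v/ω = 1.25/1.5 = 0.8333
x' = 0 + 0.8333·(sin -0.2972 − sin -1.0472) = 0.4777
y' = -2.5 − 0.8333·(cos -0.2972 − cos -1.0472) = -2.8801

(0.4777, -2.8801, -0.2972)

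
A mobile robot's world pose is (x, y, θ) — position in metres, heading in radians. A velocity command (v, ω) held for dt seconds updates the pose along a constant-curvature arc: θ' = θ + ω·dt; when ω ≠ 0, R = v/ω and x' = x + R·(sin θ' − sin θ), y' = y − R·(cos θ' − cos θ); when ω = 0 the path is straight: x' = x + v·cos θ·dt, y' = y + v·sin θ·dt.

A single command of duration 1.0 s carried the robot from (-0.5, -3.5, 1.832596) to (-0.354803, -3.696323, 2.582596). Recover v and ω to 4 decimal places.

Δθ = 2.582596 − 1.832596 = 0.750000
ω = Δθ/dt = 0.750000/1.0 = 0.7500
R = −Δy/(cos θ' − cos θ) = -0.3333
v = R·ω = -0.3333·0.7500 = -0.2500

v = -0.2500, ω = 0.7500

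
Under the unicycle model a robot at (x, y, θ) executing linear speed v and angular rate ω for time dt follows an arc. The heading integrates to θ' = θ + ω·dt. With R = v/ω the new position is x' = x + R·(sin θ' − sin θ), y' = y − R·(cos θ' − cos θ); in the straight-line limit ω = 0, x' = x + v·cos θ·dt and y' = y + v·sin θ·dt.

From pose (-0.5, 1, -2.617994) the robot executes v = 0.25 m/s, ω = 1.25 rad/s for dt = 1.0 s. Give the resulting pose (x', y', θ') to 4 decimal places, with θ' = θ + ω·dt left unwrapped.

θ' = -2.6180 + 1.25·1.0 = -1.3680
R = v/ω = 0.25/1.25 = 0.2000
x' = -0.5 + 0.2000·(sin -1.3680 − sin -2.6180) = -0.5959
y' = 1 − 0.2000·(cos -1.3680 − cos -2.6180) = 0.7865

(-0.5959, 0.7865, -1.3680)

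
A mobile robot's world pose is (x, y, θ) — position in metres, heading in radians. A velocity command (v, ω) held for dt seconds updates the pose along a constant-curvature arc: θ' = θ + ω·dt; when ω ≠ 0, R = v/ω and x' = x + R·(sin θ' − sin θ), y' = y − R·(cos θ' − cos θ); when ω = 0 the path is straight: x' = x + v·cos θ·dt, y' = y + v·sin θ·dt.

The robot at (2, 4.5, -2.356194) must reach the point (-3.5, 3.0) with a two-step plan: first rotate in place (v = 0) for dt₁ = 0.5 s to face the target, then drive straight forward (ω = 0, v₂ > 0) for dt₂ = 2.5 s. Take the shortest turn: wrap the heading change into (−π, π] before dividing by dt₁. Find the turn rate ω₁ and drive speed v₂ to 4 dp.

heading to target = atan2(3−4.5, -3.5−2) = -2.8753
Δθ = wrap(-2.8753 − -2.3562) = -0.5191; ω₁ = Δθ/dt₁ = -1.0383
distance = √((-3.5−2)² + (3−4.5)²) = 5.7009; v₂ = distance/dt₂ = 2.2804

ω₁ = -1.0383, v₂ = 2.2804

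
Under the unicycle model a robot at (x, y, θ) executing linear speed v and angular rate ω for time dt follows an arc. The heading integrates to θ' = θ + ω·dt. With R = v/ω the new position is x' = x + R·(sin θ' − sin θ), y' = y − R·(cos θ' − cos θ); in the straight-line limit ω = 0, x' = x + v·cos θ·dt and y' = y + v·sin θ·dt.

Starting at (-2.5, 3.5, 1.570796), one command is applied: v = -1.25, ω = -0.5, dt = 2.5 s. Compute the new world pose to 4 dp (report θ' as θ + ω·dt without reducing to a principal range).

θ' = 1.5708 + -0.5·2.5 = 0.3208
R = v/ω = -1.25/-0.5 = 2.5000
x' = -2.5 + 2.5000·(sin 0.3208 − sin 1.5708) = -4.2117
y' = 3.5 − 2.5000·(cos 0.3208 − cos 1.5708) = 1.1275

(-4.2117, 1.1275, 0.3208)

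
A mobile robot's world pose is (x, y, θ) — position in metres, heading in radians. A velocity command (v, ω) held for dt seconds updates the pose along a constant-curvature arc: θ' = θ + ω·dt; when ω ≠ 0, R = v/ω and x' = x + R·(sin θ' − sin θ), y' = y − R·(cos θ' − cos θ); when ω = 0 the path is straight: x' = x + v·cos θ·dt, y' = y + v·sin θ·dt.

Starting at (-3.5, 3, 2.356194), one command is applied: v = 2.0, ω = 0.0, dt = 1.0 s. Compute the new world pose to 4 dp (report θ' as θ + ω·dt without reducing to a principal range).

θ' = 2.3562 + 0.0·1.0 = 2.3562
ω = 0 → straight: x' = -3.5 + 2.0·cos(2.3562)·1.0 = -4.9142
y' = 3 + 2.0·sin(2.3562)·1.0 = 4.4142

(-4.9142, 4.4142, 2.3562)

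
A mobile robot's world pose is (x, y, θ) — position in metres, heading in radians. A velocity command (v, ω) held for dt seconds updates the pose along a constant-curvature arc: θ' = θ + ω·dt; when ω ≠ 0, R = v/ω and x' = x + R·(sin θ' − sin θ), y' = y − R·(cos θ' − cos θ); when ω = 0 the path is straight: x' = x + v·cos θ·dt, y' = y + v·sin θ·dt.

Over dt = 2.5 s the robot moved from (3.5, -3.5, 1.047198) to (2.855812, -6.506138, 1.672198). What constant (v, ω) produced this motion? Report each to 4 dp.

v = -1.2500, ω = 0.2500

Δθ = 1.672198 − 1.047198 = 0.625000
ω = Δθ/dt = 0.625000/2.5 = 0.2500
R = −Δy/(cos θ' − cos θ) = -5.0000
v = R·ω = -5.0000·0.2500 = -1.2500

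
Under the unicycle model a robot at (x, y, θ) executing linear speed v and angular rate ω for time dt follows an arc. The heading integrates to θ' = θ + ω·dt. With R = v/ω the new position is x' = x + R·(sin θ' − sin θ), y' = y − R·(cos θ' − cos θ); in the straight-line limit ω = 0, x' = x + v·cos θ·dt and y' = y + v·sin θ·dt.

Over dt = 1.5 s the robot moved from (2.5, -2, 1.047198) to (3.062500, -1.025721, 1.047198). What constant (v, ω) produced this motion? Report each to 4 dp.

v = 0.7500, ω = 0.0000

Δθ = 1.047198 − 1.047198 = 0.000000
ω = Δθ/dt = 0.000000/1.5 = 0.0000
ω = 0 → v = (Δx·cos θ + Δy·sin θ)/dt = 0.7500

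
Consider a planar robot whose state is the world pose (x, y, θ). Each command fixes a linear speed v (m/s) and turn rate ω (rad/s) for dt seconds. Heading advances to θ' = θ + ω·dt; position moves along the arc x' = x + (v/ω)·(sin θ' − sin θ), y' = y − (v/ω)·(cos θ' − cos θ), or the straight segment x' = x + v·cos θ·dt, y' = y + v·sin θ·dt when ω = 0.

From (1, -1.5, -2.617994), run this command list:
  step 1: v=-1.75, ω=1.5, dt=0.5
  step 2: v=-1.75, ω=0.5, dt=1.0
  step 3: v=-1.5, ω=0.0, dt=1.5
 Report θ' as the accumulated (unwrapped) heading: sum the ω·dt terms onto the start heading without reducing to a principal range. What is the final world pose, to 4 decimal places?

(1.1607, 3.1025, -1.3680)

step 1: θ'=-1.8680 (R=-1.1667) → pose (1.5322, -0.8313, -1.8680)
step 2: θ'=-1.3680 (R=-3.5000) → pose (1.6139, 0.8986, -1.3680)
step 3: θ'=-1.3680 (straight) → pose (1.1607, 3.1025, -1.3680)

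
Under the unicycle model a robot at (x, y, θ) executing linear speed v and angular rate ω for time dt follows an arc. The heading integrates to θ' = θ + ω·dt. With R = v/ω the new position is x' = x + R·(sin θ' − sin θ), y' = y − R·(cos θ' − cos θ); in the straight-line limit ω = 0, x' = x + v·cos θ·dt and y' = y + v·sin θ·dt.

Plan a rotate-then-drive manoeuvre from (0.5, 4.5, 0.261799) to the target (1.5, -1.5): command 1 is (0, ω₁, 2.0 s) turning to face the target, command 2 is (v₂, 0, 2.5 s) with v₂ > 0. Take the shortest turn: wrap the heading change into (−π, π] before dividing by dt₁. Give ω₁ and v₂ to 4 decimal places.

ω₁ = -0.8337, v₂ = 2.4331

heading to target = atan2(-1.5−4.5, 1.5−0.5) = -1.4056
Δθ = wrap(-1.4056 − 0.2618) = -1.6674; ω₁ = Δθ/dt₁ = -0.8337
distance = √((1.5−0.5)² + (-1.5−4.5)²) = 6.0828; v₂ = distance/dt₂ = 2.4331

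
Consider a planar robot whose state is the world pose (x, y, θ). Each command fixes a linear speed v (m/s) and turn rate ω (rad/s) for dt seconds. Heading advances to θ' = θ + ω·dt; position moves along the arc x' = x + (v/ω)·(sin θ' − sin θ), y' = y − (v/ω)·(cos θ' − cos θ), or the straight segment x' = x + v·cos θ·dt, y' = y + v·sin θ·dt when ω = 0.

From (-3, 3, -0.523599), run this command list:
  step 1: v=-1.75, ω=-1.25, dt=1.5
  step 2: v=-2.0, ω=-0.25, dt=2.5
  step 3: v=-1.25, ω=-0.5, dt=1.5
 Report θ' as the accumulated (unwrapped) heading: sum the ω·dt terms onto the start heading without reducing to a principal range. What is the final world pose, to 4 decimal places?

(2.9943, 6.8308, -3.7736)

step 1: θ'=-2.3986 (R=1.4000) → pose (-3.2471, 5.2435, -2.3986)
step 2: θ'=-3.0236 (R=8.0000) → pose (1.2231, 7.2963, -3.0236)
step 3: θ'=-3.7736 (R=2.5000) → pose (2.9943, 6.8308, -3.7736)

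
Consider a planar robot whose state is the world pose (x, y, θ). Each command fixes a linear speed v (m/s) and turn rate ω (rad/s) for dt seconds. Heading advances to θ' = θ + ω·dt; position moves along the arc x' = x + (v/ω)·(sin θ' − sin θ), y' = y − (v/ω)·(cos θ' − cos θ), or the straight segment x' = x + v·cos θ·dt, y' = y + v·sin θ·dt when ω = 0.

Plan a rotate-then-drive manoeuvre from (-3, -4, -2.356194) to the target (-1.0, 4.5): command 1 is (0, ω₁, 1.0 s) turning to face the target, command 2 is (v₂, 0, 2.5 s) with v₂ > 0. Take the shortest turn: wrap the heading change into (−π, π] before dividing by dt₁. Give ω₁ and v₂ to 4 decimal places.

ω₁ = -2.5873, v₂ = 3.4928

heading to target = atan2(4.5−-4, -1−-3) = 1.3397
Δθ = wrap(1.3397 − -2.3562) = -2.5873; ω₁ = Δθ/dt₁ = -2.5873
distance = √((-1−-3)² + (4.5−-4)²) = 8.7321; v₂ = distance/dt₂ = 3.4928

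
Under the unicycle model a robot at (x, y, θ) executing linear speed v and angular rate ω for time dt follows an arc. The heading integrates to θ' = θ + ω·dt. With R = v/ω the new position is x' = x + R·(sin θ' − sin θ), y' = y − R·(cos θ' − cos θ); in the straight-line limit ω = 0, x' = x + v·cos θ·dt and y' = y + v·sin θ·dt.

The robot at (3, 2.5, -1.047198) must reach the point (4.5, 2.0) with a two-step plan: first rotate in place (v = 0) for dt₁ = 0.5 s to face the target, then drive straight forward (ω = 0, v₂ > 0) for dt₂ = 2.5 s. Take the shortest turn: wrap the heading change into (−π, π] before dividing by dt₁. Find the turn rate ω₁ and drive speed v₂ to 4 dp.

ω₁ = 1.4509, v₂ = 0.6325

heading to target = atan2(2−2.5, 4.5−3) = -0.3218
Δθ = wrap(-0.3218 − -1.0472) = 0.7254; ω₁ = Δθ/dt₁ = 1.4509
distance = √((4.5−3)² + (2−2.5)²) = 1.5811; v₂ = distance/dt₂ = 0.6325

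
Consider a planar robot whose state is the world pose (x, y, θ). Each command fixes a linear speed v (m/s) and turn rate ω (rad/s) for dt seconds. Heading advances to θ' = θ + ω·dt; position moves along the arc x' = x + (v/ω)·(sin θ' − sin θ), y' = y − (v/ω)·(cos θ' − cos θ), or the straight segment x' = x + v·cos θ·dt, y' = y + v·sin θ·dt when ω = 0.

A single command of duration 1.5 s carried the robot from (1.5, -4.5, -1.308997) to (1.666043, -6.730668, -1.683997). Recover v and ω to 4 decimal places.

v = 1.5000, ω = -0.2500

Δθ = -1.683997 − -1.308997 = -0.375000
ω = Δθ/dt = -0.375000/1.5 = -0.2500
R = −Δy/(cos θ' − cos θ) = -6.0000
v = R·ω = -6.0000·-0.2500 = 1.5000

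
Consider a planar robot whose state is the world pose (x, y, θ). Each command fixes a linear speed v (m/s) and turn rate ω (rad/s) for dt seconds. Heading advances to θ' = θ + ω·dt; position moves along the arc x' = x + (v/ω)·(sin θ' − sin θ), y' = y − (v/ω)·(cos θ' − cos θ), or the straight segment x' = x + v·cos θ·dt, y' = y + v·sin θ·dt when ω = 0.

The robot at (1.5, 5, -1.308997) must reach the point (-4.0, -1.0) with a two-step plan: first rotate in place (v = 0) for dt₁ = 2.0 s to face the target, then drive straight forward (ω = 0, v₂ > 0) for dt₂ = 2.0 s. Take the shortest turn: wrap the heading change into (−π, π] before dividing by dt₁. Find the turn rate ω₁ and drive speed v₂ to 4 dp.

heading to target = atan2(-1−5, -4−1.5) = -2.3127
Δθ = wrap(-2.3127 − -1.3090) = -1.0037; ω₁ = Δθ/dt₁ = -0.5019
distance = √((-4−1.5)² + (-1−5)²) = 8.1394; v₂ = distance/dt₂ = 4.0697

ω₁ = -0.5019, v₂ = 4.0697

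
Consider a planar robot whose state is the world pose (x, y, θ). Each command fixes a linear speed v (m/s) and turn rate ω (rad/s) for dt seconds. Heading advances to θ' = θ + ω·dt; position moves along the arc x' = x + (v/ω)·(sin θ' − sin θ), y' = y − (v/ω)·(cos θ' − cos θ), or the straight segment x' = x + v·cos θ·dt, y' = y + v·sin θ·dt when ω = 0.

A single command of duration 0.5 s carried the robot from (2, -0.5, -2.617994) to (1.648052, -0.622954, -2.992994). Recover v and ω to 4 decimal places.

v = 0.7500, ω = -0.7500

Δθ = -2.992994 − -2.617994 = -0.375000
ω = Δθ/dt = -0.375000/0.5 = -0.7500
R = Δx/(sin θ' − sin θ) = -1.0000
v = R·ω = -1.0000·-0.7500 = 0.7500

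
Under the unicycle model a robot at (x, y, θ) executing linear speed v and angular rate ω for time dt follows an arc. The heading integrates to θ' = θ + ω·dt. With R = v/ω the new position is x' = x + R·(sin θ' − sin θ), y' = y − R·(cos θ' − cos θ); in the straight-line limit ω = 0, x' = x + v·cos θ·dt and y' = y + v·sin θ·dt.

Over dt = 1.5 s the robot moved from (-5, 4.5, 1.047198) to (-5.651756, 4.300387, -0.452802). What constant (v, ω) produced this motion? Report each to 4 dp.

v = -0.5000, ω = -1.0000

Δθ = -0.452802 − 1.047198 = -1.500000
ω = Δθ/dt = -1.500000/1.5 = -1.0000
R = Δx/(sin θ' − sin θ) = 0.5000
v = R·ω = 0.5000·-1.0000 = -0.5000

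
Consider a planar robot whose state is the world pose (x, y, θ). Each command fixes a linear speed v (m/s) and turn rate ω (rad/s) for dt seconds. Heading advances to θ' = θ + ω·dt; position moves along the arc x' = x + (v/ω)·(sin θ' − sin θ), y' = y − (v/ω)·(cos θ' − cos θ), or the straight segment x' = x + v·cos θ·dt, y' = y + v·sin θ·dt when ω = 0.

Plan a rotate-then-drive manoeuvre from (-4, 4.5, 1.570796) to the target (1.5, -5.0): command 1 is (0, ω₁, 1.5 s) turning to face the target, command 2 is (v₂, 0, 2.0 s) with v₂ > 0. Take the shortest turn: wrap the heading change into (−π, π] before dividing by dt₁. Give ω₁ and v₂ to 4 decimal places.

heading to target = atan2(-5−4.5, 1.5−-4) = -1.0460
Δθ = wrap(-1.0460 − 1.5708) = -2.6168; ω₁ = Δθ/dt₁ = -1.7445
distance = √((1.5−-4)² + (-5−4.5)²) = 10.9772; v₂ = distance/dt₂ = 5.4886

ω₁ = -1.7445, v₂ = 5.4886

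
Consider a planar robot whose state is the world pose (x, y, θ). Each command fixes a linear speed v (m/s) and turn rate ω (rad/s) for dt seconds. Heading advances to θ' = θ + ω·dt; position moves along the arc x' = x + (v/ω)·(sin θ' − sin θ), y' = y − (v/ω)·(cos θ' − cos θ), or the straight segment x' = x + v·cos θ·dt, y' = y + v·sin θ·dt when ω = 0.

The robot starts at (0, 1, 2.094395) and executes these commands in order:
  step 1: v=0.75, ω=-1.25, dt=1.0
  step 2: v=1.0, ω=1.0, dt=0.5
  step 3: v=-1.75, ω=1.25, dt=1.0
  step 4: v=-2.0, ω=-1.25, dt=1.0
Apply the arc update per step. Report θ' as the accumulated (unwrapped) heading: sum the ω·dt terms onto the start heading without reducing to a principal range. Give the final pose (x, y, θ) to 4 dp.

(1.6605, -1.0972, 1.3444)

step 1: θ'=0.8444 (R=-0.6000) → pose (0.0711, 1.6985, 0.8444)
step 2: θ'=1.3444 (R=1.0000) → pose (0.2980, 2.1382, 1.3444)
step 3: θ'=2.5944 (R=-1.4000) → pose (0.9338, 0.6284, 2.5944)
step 4: θ'=1.3444 (R=1.6000) → pose (1.6605, -1.0972, 1.3444)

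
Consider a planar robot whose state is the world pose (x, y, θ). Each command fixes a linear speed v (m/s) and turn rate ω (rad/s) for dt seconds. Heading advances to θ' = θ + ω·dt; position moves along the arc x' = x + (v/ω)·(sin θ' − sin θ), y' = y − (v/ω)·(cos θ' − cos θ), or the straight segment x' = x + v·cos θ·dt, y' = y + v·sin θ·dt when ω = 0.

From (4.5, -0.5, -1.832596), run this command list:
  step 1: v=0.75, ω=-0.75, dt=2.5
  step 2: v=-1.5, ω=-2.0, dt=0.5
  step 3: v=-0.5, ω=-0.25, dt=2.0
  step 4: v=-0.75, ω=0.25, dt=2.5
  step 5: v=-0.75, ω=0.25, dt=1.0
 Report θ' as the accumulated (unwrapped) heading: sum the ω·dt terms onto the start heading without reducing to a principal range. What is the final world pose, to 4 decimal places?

(2.9588, -5.2125, -4.3326)

step 1: θ'=-3.7076 (R=-1.0000) → pose (2.9978, -1.0852, -3.7076)
step 2: θ'=-4.7076 (R=0.7500) → pose (3.3456, -1.7147, -4.7076)
step 3: θ'=-5.2076 (R=2.0000) → pose (3.1054, -2.6747, -5.2076)
step 4: θ'=-4.5826 (R=-3.0000) → pose (2.7702, -4.4886, -4.5826)
step 5: θ'=-4.3326 (R=-3.0000) → pose (2.9588, -5.2125, -4.3326)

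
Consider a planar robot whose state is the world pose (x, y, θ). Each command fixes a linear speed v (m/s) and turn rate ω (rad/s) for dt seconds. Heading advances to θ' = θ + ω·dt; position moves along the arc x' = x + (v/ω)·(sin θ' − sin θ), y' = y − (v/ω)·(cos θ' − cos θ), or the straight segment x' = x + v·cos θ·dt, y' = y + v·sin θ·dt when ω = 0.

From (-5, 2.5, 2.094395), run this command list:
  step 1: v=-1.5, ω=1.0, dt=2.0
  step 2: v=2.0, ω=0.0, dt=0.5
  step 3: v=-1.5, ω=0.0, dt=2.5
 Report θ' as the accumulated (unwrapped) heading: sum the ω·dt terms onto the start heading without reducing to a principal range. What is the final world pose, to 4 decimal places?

step 1: θ'=4.0944 (R=-1.5000) → pose (-2.4784, 2.3809, 4.0944)
step 2: θ'=4.0944 (straight) → pose (-3.0578, 1.5659, 4.0944)
step 3: θ'=4.0944 (straight) → pose (-0.8850, 4.6223, 4.0944)

(-0.8850, 4.6223, 4.0944)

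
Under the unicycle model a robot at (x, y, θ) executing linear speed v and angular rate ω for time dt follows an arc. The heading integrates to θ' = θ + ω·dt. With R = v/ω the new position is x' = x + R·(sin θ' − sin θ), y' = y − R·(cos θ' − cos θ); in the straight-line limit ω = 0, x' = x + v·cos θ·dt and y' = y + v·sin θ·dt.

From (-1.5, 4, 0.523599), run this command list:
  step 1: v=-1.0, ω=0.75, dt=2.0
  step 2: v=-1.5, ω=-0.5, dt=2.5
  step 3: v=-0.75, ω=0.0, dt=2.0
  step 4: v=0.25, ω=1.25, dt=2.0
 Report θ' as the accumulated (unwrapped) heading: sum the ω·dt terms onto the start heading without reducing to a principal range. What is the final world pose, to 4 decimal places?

step 1: θ'=2.0236 (R=-1.3333) → pose (-2.0323, 2.2620, 2.0236)
step 2: θ'=0.7736 (R=3.0000) → pose (-2.6338, -1.1967, 0.7736)
step 3: θ'=0.7736 (straight) → pose (-3.7069, -2.2448, 0.7736)
step 4: θ'=3.2736 (R=0.2000) → pose (-3.8730, -1.9034, 3.2736)

(-3.8730, -1.9034, 3.2736)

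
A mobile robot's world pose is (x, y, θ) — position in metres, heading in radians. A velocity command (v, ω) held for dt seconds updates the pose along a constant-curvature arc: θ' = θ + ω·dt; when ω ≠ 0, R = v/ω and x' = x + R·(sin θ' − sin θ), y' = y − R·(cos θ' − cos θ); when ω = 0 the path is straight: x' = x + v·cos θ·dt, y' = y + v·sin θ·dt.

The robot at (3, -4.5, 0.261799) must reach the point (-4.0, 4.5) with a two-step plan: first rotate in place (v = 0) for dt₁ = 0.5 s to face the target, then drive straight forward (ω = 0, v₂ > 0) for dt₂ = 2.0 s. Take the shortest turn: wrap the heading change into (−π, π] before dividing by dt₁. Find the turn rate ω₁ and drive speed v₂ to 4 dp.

heading to target = atan2(4.5−-4.5, -4−3) = 2.2318
Δθ = wrap(2.2318 − 0.2618) = 1.9700; ω₁ = Δθ/dt₁ = 3.9401
distance = √((-4−3)² + (4.5−-4.5)²) = 11.4018; v₂ = distance/dt₂ = 5.7009

ω₁ = 3.9401, v₂ = 5.7009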